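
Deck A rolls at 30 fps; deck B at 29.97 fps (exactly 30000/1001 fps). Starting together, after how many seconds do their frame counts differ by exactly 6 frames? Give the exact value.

200.2 seconds

The gap grows by |30000/1001 − 30| = 30/1001 frames per second.
Time for a 6-frame gap: 6 ÷ (30/1001) = 200.2 s.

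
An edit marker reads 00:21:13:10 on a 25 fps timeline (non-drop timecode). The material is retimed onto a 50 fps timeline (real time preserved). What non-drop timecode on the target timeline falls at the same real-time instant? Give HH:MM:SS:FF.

Source frame index: (0×3600 + 21×60 + 13) × 25 + 10 = 31835.
Real time: 31835 / (25) = 6367/5 s.
Target frame: (6367/5) × (50) = 63670.
At 50 labels/s: frame 63670 → 00:21:13:20.

00:21:13:20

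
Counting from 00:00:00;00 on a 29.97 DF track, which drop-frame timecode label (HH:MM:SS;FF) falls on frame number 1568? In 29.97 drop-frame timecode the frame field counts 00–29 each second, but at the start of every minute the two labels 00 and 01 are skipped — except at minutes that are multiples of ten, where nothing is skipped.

00:00:52;08

Ten DF minutes hold 17982 frames, so frame 1568 lies in block 0 (frames 0–17981) with 1568 frames into that block.
The block's first minute is 1800 frames and the rest 1798 each; 1568 frames reaches minute 0, so 0 × 18 + 0 × 2 = 0 labels have been skipped so far.
Adding those back, label number 1568 + 0 = 1568 at 30 labels/s is 52 s + 8 f = 0 h 0 min 52 s frame 8, i.e. 00:00:52;08.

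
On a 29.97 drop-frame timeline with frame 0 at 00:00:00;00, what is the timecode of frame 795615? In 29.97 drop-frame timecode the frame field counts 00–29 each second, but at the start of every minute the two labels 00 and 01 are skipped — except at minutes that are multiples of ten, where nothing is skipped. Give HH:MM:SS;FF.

07:22:27;01

Each 10-minute DF block holds 10 × 60 × 30 − 9 × 2 = 17982 frames. 795615 ÷ 17982 → 44 full blocks, remainder 4407.
Within the partial block the first minute is 1800 frames and each further minute 1798, so 2 further minute boundaries passed. Total skipped labels = 18 × 44 + 2 × 2 = 796.
Non-drop label index = 795615 + 796 = 796411; at 30 labels/s that is 07:22:27:01, i.e. DF 07:22:27;01.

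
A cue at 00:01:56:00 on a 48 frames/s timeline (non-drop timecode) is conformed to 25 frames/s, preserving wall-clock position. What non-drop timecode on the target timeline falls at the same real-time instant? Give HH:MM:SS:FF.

00:01:56:00

Source frame index: (0×3600 + 1×60 + 56) × 48 + 0 = 5568.
Real time: 5568 / (48) = 116 s.
Target frame: (116) × (25) = 2900.
At 25 labels/s: frame 2900 → 00:01:56:00.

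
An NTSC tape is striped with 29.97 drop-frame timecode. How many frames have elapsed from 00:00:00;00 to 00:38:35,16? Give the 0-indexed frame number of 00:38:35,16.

69396

As if non-drop at 30 labels/s: (0 × 3600 + 38 × 60 + 35) × 30 + 16 = 69466.
Minute boundaries passed: 38; those not divisible by 10: 38 − 3 = 35; dropped labels = 2 × 35 = 70.
Actual frame index = 69466 − 70 = 69396.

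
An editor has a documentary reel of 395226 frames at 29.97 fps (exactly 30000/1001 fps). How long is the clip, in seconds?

Running time = 395226 / (30000/1001) = 13187.3742 s.

13187.3742 seconds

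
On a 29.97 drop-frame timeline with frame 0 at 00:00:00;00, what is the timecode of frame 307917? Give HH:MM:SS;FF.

02:51:14;05

Each 10-minute DF block holds 10 × 60 × 30 − 9 × 2 = 17982 frames. 307917 ÷ 17982 → 17 full blocks, remainder 2223.
Within the partial block the first minute is 1800 frames and each further minute 1798, so 1 further minute boundary passed. Total skipped labels = 18 × 17 + 2 × 1 = 308.
Non-drop label index = 307917 + 308 = 308225; at 30 labels/s that is 02:51:14:05, i.e. DF 02:51:14;05.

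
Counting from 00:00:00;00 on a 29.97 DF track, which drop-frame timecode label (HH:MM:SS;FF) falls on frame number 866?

00:00:28;26

Each 10-minute DF block holds 10 × 60 × 30 − 9 × 2 = 17982 frames. 866 ÷ 17982 → 0 full blocks, remainder 866.
Within the partial block the first minute is 1800 frames and each further minute 1798, so 0 further minute boundaries passed. Total skipped labels = 18 × 0 + 2 × 0 = 0.
Non-drop label index = 866 + 0 = 866; at 30 labels/s that is 00:00:28:26, i.e. DF 00:00:28;26.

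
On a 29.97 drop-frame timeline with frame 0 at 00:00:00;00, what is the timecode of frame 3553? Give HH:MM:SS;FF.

00:01:58;15

Ten DF minutes hold 17982 frames, so frame 3553 lies in block 0 (frames 0–17981) with 3553 frames into that block.
The block's first minute is 1800 frames and the rest 1798 each; 3553 frames reaches minute 1, so 0 × 18 + 1 × 2 = 2 labels have been skipped so far.
Adding those back, label number 3553 + 2 = 3555 at 30 labels/s is 118 s + 15 f = 0 h 1 min 58 s frame 15, i.e. 00:01:58;15.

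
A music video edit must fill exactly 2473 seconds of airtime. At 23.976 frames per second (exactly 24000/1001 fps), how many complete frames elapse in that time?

59292 frames

Frames = 2473 × 24000/1001 = 59352000/1001 ≈ 59292.7073.
Complete frames: 59292.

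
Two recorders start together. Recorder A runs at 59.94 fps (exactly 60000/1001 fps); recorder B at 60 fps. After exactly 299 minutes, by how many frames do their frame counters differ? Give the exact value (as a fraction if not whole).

82800/77 frames

299 min = 17940 s.
A emits 60000/1001 × 17940 = 82800000/77 frames; B emits 60 × 17940 = 1076400.
Difference = 82800/77 frames (≈ 1075.3247); B is ahead of A.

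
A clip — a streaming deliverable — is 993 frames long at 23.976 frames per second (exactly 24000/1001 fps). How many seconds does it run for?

41.416375 seconds

Running time = 993 / (24000/1001) = 41.416375 s.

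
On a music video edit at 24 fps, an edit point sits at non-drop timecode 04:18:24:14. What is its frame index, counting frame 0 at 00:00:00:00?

frame 372110

Total seconds to the label: (4 × 3600 + 18 × 60 + 24) = 15504.
Frame index = 15504 × 24 + 14 = 372110.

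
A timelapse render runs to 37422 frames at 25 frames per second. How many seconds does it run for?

1496.88 seconds

Running time = 37422 / (25) = 1496.88 s.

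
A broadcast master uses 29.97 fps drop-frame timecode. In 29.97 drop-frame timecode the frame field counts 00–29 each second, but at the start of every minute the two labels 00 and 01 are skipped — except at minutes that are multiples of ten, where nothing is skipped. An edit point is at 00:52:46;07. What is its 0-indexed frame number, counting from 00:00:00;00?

As if non-drop at 30 labels/s: (0 × 3600 + 52 × 60 + 46) × 30 + 7 = 94987.
Minute boundaries passed: 52; those not divisible by 10: 52 − 5 = 47; dropped labels = 2 × 47 = 94.
Actual frame index = 94987 − 94 = 94893.

94893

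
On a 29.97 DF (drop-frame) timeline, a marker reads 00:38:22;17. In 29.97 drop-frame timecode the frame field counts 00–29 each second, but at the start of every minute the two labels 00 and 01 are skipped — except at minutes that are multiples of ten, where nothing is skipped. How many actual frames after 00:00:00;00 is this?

As if non-drop at 30 labels/s: (0 × 3600 + 38 × 60 + 22) × 30 + 17 = 69077.
Minute boundaries passed: 38; those not divisible by 10: 38 − 3 = 35; dropped labels = 2 × 35 = 70.
Actual frame index = 69077 − 70 = 69007.

69007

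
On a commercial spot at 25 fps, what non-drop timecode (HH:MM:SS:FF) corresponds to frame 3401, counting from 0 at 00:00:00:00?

00:02:16:01

3401 ÷ 25 = 136 full seconds, remainder 1 frame.
136 s = 0 h 2 min 16 s.
Timecode: 00:02:16:01.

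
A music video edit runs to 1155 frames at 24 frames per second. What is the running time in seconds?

48.125 seconds

Running time = 1155 / (24) = 48.125 s.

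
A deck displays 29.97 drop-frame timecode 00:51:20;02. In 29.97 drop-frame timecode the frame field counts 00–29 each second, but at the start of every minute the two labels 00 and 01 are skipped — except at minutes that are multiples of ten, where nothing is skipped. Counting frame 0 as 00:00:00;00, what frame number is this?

92310

As if non-drop at 30 labels/s: (0 × 3600 + 51 × 60 + 20) × 30 + 2 = 92402.
Minute boundaries passed: 51; those not divisible by 10: 51 − 5 = 46; dropped labels = 2 × 46 = 92.
Actual frame index = 92402 − 92 = 92310.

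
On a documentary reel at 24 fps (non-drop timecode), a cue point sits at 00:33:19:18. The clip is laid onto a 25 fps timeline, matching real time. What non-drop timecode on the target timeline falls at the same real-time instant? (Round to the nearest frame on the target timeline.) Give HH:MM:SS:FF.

Source frame index: (0×3600 + 33×60 + 19) × 24 + 18 = 47994.
Real time: 47994 / (24) = 7999/4 s.
Target frame: (7999/4) × (25) = 199975/4 ≈ 49993.750 → 49994.
At 25 labels/s: frame 49994 → 00:33:19:19.

00:33:19:19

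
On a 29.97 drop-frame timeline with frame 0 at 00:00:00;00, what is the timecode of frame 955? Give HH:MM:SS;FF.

00:00:31;25

Ten DF minutes hold 17982 frames, so frame 955 lies in block 0 (frames 0–17981) with 955 frames into that block.
The block's first minute is 1800 frames and the rest 1798 each; 955 frames reaches minute 0, so 0 × 18 + 0 × 2 = 0 labels have been skipped so far.
Adding those back, label number 955 + 0 = 955 at 30 labels/s is 31 s + 25 f = 0 h 0 min 31 s frame 25, i.e. 00:00:31;25.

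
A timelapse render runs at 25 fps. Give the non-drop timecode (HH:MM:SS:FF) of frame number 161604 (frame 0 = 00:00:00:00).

161604 ÷ 25 = 6464 full seconds, remainder 4 frames.
6464 s = 1 h 47 min 44 s.
Timecode: 01:47:44:04.

01:47:44:04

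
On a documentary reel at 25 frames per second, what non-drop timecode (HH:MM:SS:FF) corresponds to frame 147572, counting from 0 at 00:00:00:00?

147572 ÷ 25 = 5902 full seconds, remainder 22 frames.
5902 s = 1 h 38 min 22 s.
Timecode: 01:38:22:22.

01:38:22:22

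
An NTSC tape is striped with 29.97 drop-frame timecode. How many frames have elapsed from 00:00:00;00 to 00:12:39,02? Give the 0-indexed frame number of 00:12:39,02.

22750

As if non-drop at 30 labels/s: (0 × 3600 + 12 × 60 + 39) × 30 + 2 = 22772.
Minute boundaries passed: 12; those not divisible by 10: 12 − 1 = 11; dropped labels = 2 × 11 = 22.
Actual frame index = 22772 − 22 = 22750.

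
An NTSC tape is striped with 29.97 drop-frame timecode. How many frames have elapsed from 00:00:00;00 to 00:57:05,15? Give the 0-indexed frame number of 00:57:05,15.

Complete 10-minute blocks: 5, each 17982 frames → 89910.
Remaining 7 whole minutes in the current block: 1800 + 6 × 1798 = 12588 frames.
Within the current minute: 5 × 30 + 15 − 2 = 163 (labels ;00/;01 skipped at this minute). Total = 89910 + 12588 + 163 = 102661.

102661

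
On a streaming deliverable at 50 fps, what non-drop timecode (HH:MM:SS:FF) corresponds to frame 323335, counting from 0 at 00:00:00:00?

323335 ÷ 50 = 6466 full seconds, remainder 35 frames.
6466 s = 1 h 47 min 46 s.
Timecode: 01:47:46:35.

01:47:46:35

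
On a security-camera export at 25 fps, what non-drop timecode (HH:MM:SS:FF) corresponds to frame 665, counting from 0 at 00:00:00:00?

00:00:26:15

665 ÷ 25 = 26 full seconds, remainder 15 frames.
26 s = 0 h 0 min 26 s.
Timecode: 00:00:26:15.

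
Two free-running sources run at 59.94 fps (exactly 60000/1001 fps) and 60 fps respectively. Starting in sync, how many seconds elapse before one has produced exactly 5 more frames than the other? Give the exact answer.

1001/12 seconds

The gap grows by |60 − 60000/1001| = 60/1001 frames per second.
Time for a 5-frame gap: 5 ÷ (60/1001) = 1001/12 s.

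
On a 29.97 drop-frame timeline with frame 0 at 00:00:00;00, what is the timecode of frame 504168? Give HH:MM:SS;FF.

Ten DF minutes hold 17982 frames, so frame 504168 lies in block 28 (frames 503496–521477) with 672 frames into that block.
The block's first minute is 1800 frames and the rest 1798 each; 672 frames reaches minute 0, so 28 × 18 + 0 × 2 = 504 labels have been skipped so far.
Adding those back, label number 504168 + 504 = 504672 at 30 labels/s is 16822 s + 12 f = 4 h 40 min 22 s frame 12, i.e. 04:40:22;12.

04:40:22;12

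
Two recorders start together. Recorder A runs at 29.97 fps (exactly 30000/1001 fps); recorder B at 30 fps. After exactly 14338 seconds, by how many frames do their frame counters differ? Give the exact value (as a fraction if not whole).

A emits 30000/1001 × 14338 = 430140000/1001 frames; B emits 30 × 14338 = 430140.
Difference = 430140/1001 frames (≈ 429.7103); B is ahead of A.

430140/1001 frames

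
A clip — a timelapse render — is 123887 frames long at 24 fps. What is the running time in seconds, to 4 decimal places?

Running time = 123887 × 1/24 = 123887/24 s ≈ 5161.9583 s.

5161.9583 seconds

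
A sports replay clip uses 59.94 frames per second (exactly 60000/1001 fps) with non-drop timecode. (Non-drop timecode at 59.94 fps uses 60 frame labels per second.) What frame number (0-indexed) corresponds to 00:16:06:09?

Total seconds to the label: (0 × 3600 + 16 × 60 + 6) = 966.
Frame index = 966 × 60 + 9 = 57969.

57969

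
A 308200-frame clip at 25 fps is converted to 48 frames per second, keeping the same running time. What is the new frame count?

591744 frames

Target frames = source frames × (target rate / source rate) = 308200 × (48)/(25) = 308200 × 48/25 = 591744.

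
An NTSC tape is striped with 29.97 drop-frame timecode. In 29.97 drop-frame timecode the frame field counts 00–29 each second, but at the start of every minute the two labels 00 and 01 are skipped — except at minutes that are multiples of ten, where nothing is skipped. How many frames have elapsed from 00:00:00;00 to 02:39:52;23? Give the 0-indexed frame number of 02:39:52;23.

As if non-drop at 30 labels/s: (2 × 3600 + 39 × 60 + 52) × 30 + 23 = 287783.
Minute boundaries passed: 159; those not divisible by 10: 159 − 15 = 144; dropped labels = 2 × 144 = 288.
Actual frame index = 287783 − 288 = 287495.

287495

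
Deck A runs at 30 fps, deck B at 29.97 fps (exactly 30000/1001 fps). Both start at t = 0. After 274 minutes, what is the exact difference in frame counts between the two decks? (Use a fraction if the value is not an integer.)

274 min = 16440 s.
A emits 30 × 16440 = 493200 frames; B emits 30000/1001 × 16440 = 493200000/1001.
Difference = 493200/1001 frames (≈ 492.7073); B is behind A.

493200/1001 frames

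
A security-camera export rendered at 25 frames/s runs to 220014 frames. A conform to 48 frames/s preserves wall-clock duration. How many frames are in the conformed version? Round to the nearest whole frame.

422427 frames

Frames at target rate = 220014 × (48) / (25) = 10560672/25 ≈ 422426.880.
Nearest whole frame: 422427.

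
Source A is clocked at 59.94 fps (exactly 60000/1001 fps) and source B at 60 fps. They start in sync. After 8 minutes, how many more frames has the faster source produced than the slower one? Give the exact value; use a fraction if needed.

8 min = 480 s.
A emits 60000/1001 × 480 = 28800000/1001 frames; B emits 60 × 480 = 28800.
Difference = 28800/1001 frames (≈ 28.7712); B is ahead of A.

28800/1001 frames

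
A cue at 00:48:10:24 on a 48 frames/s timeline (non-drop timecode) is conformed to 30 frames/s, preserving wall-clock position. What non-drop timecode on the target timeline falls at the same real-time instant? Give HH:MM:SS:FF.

00:48:10:15

Source frame index: (0×3600 + 48×60 + 10) × 48 + 24 = 138744.
Real time: 138744 / (48) = 5781/2 s.
Target frame: (5781/2) × (30) = 86715.
At 30 labels/s: frame 86715 → 00:48:10:15.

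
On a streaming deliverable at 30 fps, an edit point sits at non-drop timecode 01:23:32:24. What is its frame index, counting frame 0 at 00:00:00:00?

Total seconds to the label: (1 × 3600 + 23 × 60 + 32) = 5012.
Frame index = 5012 × 30 + 24 = 150384.

frame 150384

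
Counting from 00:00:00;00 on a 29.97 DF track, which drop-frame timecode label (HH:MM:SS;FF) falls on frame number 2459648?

Each 10-minute DF block holds 10 × 60 × 30 − 9 × 2 = 17982 frames. 2459648 ÷ 17982 → 136 full blocks, remainder 14096.
Within the partial block the first minute is 1800 frames and each further minute 1798, so 7 further minute boundaries passed. Total skipped labels = 18 × 136 + 2 × 7 = 2462.
Non-drop label index = 2459648 + 2462 = 2462110; at 30 labels/s that is 22:47:50:10, i.e. DF 22:47:50;10.

22:47:50;10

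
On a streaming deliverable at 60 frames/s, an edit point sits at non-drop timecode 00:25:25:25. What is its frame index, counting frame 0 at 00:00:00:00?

Total seconds to the label: (0 × 3600 + 25 × 60 + 25) = 1525.
Frame index = 1525 × 60 + 25 = 91525.

frame 91525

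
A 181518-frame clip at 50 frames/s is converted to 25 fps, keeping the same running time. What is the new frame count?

90759 frames

Target frames = source frames × (target rate / source rate) = 181518 × (25)/(50) = 181518 × 1/2 = 90759.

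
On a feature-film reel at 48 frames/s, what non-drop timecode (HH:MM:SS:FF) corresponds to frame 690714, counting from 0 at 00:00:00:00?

690714 ÷ 48 = 14389 full seconds, remainder 42 frames.
14389 s = 3 h 59 min 49 s.
Timecode: 03:59:49:42.

03:59:49:42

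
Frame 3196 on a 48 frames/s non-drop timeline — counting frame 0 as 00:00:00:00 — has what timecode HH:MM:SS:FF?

3196 ÷ 48 = 66 full seconds, remainder 28 frames.
66 s = 0 h 1 min 6 s.
Timecode: 00:01:06:28.

00:01:06:28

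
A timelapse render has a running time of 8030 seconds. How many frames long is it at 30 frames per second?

Frames = 8030 × 30 = 240900.

240900 frames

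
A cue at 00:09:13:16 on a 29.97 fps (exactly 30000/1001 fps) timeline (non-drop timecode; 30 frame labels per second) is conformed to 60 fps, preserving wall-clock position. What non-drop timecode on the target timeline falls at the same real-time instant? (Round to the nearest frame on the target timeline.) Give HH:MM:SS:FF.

Source frame index: (0×3600 + 9×60 + 13) × 30 + 16 = 16606.
Real time: 16606 / (30000/1001) = 8311303/15000 s.
Target frame: (8311303/15000) × (60) = 8311303/250 ≈ 33245.212 → 33245.
At 60 labels/s: frame 33245 → 00:09:14:05.

00:09:14:05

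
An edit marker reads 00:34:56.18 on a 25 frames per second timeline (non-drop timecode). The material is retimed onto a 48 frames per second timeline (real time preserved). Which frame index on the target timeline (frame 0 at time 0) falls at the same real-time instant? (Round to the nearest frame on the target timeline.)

frame 100643

Source frame index: (0×3600 + 34×60 + 56) × 25 + 18 = 52418.
Real time: 52418 / (25) = 52418/25 s.
Target frame: (52418/25) × (48) = 2516064/25 ≈ 100642.560 → 100643.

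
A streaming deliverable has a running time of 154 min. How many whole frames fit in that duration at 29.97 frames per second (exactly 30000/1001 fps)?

276923 frames

154 min = 9240 s.
Frames = 9240 × 30000/1001 = 3600000/13 ≈ 276923.0769.
Complete frames: 276923.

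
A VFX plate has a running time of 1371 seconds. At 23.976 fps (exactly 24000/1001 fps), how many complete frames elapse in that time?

Frames = 1371 × 24000/1001 = 32904000/1001 ≈ 32871.1289.
Complete frames: 32871.

32871 frames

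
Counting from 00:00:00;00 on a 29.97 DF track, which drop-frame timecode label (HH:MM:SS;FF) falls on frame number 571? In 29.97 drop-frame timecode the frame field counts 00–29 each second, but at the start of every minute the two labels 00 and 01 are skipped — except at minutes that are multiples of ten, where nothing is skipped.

00:00:19;01

Each 10-minute DF block holds 10 × 60 × 30 − 9 × 2 = 17982 frames. 571 ÷ 17982 → 0 full blocks, remainder 571.
Within the partial block the first minute is 1800 frames and each further minute 1798, so 0 further minute boundaries passed. Total skipped labels = 18 × 0 + 2 × 0 = 0.
Non-drop label index = 571 + 0 = 571; at 30 labels/s that is 00:00:19:01, i.e. DF 00:00:19;01.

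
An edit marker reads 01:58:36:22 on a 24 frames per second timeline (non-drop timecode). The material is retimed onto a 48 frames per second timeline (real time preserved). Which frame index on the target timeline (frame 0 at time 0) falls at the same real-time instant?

frame 341612

Source frame index: (1×3600 + 58×60 + 36) × 24 + 22 = 170806.
Real time: 170806 / (24) = 85403/12 s.
Target frame: (85403/12) × (48) = 341612.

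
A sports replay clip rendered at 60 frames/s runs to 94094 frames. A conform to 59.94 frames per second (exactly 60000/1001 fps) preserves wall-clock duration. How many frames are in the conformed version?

Target frames = source frames × (target rate / source rate) = 94094 × (60000/1001)/(60) = 94094 × 1000/1001 = 94000.

94000 frames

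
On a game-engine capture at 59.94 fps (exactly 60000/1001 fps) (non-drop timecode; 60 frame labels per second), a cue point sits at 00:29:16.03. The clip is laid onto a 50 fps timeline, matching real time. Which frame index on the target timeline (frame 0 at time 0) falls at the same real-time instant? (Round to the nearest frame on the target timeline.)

frame 87890

Source frame index: (0×3600 + 29×60 + 16) × 60 + 3 = 105363.
Real time: 105363 / (60000/1001) = 35156121/20000 s.
Target frame: (35156121/20000) × (50) = 35156121/400 ≈ 87890.303 → 87890.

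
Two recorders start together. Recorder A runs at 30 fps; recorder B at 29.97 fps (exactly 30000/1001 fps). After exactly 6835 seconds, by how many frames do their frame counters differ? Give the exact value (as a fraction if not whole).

205050/1001 frames

A emits 30 × 6835 = 205050 frames; B emits 30000/1001 × 6835 = 205050000/1001.
Difference = 205050/1001 frames (≈ 204.8452); B is behind A.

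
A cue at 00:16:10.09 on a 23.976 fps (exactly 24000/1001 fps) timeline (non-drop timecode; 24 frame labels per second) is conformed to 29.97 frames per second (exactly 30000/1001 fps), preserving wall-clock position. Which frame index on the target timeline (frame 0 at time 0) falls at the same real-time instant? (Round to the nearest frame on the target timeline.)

Source frame index: (0×3600 + 16×60 + 10) × 24 + 9 = 23289.
Real time: 23289 / (24000/1001) = 7770763/8000 s.
Target frame: (7770763/8000) × (30000/1001) = 116445/4 ≈ 29111.250 → 29111.

frame 29111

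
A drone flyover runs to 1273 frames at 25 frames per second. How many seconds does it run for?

50.92 seconds

Running time = 1273 / (25) = 50.92 s.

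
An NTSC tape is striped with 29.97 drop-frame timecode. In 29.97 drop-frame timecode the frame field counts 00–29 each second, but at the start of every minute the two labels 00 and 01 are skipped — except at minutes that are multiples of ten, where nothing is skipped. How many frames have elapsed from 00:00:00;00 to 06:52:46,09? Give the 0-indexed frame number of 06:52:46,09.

742247

As if non-drop at 30 labels/s: (6 × 3600 + 52 × 60 + 46) × 30 + 9 = 742989.
Minute boundaries passed: 412; those not divisible by 10: 412 − 41 = 371; dropped labels = 2 × 371 = 742.
Actual frame index = 742989 − 742 = 742247.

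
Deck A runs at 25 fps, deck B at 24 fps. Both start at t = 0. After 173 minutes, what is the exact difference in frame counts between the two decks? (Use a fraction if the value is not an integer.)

173 min = 10380 s.
A emits 25 × 10380 = 259500 frames; B emits 24 × 10380 = 249120.
Difference = 10380 frames; B is behind A.

10380 frames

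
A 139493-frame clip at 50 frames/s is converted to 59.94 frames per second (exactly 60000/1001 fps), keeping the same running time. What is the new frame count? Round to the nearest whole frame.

Frames at target rate = 139493 × (60000/1001) / (50) = 167391600/1001 ≈ 167224.376.
Nearest whole frame: 167224.

167224 frames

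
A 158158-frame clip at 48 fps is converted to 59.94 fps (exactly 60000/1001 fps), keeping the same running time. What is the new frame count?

197500 frames

Target frames = source frames × (target rate / source rate) = 158158 × (60000/1001)/(48) = 158158 × 1250/1001 = 197500.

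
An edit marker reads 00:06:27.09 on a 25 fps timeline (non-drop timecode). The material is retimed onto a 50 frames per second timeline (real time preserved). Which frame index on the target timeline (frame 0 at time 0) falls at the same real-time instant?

frame 19368

Source frame index: (0×3600 + 6×60 + 27) × 25 + 9 = 9684.
Real time: 9684 / (25) = 9684/25 s.
Target frame: (9684/25) × (50) = 19368.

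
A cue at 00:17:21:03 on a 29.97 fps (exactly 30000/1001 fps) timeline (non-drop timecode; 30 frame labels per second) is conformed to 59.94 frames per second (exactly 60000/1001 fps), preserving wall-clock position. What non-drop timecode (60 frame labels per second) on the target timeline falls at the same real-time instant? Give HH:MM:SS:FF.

Source frame index: (0×3600 + 17×60 + 21) × 30 + 3 = 31233.
Real time: 31233 / (30000/1001) = 10421411/10000 s.
Target frame: (10421411/10000) × (60000/1001) = 62466.
At 60 labels/s: frame 62466 → 00:17:21:06.

00:17:21:06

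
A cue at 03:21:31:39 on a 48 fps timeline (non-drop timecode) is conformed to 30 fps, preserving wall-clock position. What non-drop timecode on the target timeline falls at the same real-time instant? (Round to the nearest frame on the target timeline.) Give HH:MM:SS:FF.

Source frame index: (3×3600 + 21×60 + 31) × 48 + 39 = 580407.
Real time: 580407 / (48) = 193469/16 s.
Target frame: (193469/16) × (30) = 2902035/8 ≈ 362754.375 → 362754.
At 30 labels/s: frame 362754 → 03:21:31:24.

03:21:31:24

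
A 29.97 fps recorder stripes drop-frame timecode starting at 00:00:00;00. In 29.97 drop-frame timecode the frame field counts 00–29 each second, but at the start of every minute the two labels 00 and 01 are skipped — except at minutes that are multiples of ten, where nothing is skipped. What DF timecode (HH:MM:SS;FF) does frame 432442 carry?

Each 10-minute DF block holds 10 × 60 × 30 − 9 × 2 = 17982 frames. 432442 ÷ 17982 → 24 full blocks, remainder 874.
Within the partial block the first minute is 1800 frames and each further minute 1798, so 0 further minute boundaries passed. Total skipped labels = 18 × 24 + 2 × 0 = 432.
Non-drop label index = 432442 + 432 = 432874; at 30 labels/s that is 04:00:29:04, i.e. DF 04:00:29;04.

04:00:29;04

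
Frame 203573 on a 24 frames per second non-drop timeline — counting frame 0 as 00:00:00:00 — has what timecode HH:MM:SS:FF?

02:21:22:05

203573 ÷ 24 = 8482 full seconds, remainder 5 frames.
8482 s = 2 h 21 min 22 s.
Timecode: 02:21:22:05.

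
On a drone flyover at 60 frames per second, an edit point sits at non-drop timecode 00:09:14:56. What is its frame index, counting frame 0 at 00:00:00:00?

Total seconds to the label: (0 × 3600 + 9 × 60 + 14) = 554.
Frame index = 554 × 60 + 56 = 33296.

frame 33296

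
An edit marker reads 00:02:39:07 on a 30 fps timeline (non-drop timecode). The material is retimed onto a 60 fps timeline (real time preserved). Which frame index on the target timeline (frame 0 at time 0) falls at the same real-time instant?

frame 9554

Source frame index: (0×3600 + 2×60 + 39) × 30 + 7 = 4777.
Real time: 4777 / (30) = 4777/30 s.
Target frame: (4777/30) × (60) = 9554.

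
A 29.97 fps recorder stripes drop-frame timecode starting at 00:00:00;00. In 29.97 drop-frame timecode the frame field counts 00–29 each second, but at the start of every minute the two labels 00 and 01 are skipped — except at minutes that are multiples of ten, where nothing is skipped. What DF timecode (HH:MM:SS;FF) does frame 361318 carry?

Each 10-minute DF block holds 10 × 60 × 30 − 9 × 2 = 17982 frames. 361318 ÷ 17982 → 20 full blocks, remainder 1678.
Within the partial block the first minute is 1800 frames and each further minute 1798, so 0 further minute boundaries passed. Total skipped labels = 18 × 20 + 2 × 0 = 360.
Non-drop label index = 361318 + 360 = 361678; at 30 labels/s that is 03:20:55:28, i.e. DF 03:20:55;28.

03:20:55;28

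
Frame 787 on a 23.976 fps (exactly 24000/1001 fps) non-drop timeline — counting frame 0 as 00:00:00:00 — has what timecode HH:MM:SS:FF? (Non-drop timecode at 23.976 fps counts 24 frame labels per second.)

00:00:32:19

787 ÷ 24 = 32 full seconds, remainder 19 frames.
32 s = 0 h 0 min 32 s.
Timecode: 00:00:32:19.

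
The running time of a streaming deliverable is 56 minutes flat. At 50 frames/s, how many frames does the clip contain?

168000 frames

56 min = 3360 s.
Frames = 3360 × 50 = 168000.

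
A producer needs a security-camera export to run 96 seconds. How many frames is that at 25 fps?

2400 frames

Frames = 96 × 25 = 2400.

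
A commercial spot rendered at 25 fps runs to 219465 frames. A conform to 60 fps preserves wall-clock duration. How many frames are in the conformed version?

526716 frames

Target frames = source frames × (target rate / source rate) = 219465 × (60)/(25) = 219465 × 12/5 = 526716.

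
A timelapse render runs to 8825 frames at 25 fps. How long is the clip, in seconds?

Running time = 8825 / (25) = 353 s.

353 seconds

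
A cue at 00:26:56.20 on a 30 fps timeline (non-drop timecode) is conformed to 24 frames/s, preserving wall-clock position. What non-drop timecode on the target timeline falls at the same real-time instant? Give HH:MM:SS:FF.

00:26:56:16

Source frame index: (0×3600 + 26×60 + 56) × 30 + 20 = 48500.
Real time: 48500 / (30) = 4850/3 s.
Target frame: (4850/3) × (24) = 38800.
At 24 labels/s: frame 38800 → 00:26:56:16.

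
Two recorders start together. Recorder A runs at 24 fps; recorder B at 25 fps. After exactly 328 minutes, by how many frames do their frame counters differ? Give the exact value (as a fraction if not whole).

19680 frames

328 min = 19680 s.
A emits 24 × 19680 = 472320 frames; B emits 25 × 19680 = 492000.
Difference = 19680 frames; B is ahead of A.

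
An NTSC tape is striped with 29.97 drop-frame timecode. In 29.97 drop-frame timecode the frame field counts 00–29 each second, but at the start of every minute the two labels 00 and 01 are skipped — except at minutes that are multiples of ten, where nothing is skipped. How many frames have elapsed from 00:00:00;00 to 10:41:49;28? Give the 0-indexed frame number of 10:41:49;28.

1154144

As if non-drop at 30 labels/s: (10 × 3600 + 41 × 60 + 49) × 30 + 28 = 1155298.
Minute boundaries passed: 641; those not divisible by 10: 641 − 64 = 577; dropped labels = 2 × 577 = 1154.
Actual frame index = 1155298 − 1154 = 1154144.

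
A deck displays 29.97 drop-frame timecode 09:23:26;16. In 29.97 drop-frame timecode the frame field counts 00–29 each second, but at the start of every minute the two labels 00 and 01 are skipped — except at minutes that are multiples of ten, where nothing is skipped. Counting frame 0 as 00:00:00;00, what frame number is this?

1013182

As if non-drop at 30 labels/s: (9 × 3600 + 23 × 60 + 26) × 30 + 16 = 1014196.
Minute boundaries passed: 563; those not divisible by 10: 563 − 56 = 507; dropped labels = 2 × 507 = 1014.
Actual frame index = 1014196 − 1014 = 1013182.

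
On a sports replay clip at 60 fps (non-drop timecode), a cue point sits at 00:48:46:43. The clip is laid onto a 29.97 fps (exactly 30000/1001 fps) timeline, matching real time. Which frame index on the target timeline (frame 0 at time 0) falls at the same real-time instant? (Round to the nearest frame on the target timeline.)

frame 87714

Source frame index: (0×3600 + 48×60 + 46) × 60 + 43 = 175603.
Real time: 175603 / (60) = 175603/60 s.
Target frame: (175603/60) × (30000/1001) = 87801500/1001 ≈ 87713.786 → 87714.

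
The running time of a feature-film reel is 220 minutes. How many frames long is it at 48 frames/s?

633600 frames

220 min = 13200 s.
Frames = 13200 × 48 = 633600.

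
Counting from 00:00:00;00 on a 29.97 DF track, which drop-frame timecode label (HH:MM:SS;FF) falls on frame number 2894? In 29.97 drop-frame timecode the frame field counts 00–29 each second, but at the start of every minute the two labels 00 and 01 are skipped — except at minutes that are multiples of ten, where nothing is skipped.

00:01:36;16

Each 10-minute DF block holds 10 × 60 × 30 − 9 × 2 = 17982 frames. 2894 ÷ 17982 → 0 full blocks, remainder 2894.
Within the partial block the first minute is 1800 frames and each further minute 1798, so 1 further minute boundary passed. Total skipped labels = 18 × 0 + 2 × 1 = 2.
Non-drop label index = 2894 + 2 = 2896; at 30 labels/s that is 00:01:36:16, i.e. DF 00:01:36;16.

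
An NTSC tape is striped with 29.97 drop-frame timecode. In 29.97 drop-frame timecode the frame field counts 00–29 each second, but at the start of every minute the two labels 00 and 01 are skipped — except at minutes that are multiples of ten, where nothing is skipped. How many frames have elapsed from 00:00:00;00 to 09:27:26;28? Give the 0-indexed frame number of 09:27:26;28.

Complete 10-minute blocks: 56, each 17982 frames → 1006992.
Remaining 7 whole minutes in the current block: 1800 + 6 × 1798 = 12588 frames.
Within the current minute: 26 × 30 + 28 − 2 = 806 (labels ;00/;01 skipped at this minute). Total = 1006992 + 12588 + 806 = 1020386.

1020386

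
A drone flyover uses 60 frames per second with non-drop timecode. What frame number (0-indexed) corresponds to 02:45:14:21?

frame 594861

Total seconds to the label: (2 × 3600 + 45 × 60 + 14) = 9914.
Frame index = 9914 × 60 + 21 = 594861.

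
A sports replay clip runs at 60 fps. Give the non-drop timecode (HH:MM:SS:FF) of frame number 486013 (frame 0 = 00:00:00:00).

02:15:00:13

486013 ÷ 60 = 8100 full seconds, remainder 13 frames.
8100 s = 2 h 15 min 0 s.
Timecode: 02:15:00:13.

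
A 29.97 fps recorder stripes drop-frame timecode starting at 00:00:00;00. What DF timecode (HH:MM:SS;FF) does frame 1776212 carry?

16:27:46;10

Ten DF minutes hold 17982 frames, so frame 1776212 lies in block 98 (frames 1762236–1780217) with 13976 frames into that block.
The block's first minute is 1800 frames and the rest 1798 each; 13976 frames reaches minute 7, so 98 × 18 + 7 × 2 = 1778 labels have been skipped so far.
Adding those back, label number 1776212 + 1778 = 1777990 at 30 labels/s is 59266 s + 10 f = 16 h 27 min 46 s frame 10, i.e. 16:27:46;10.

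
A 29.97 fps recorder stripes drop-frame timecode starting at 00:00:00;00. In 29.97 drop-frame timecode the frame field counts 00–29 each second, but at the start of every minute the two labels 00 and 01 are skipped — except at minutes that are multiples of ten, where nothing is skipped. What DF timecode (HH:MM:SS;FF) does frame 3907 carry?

Each 10-minute DF block holds 10 × 60 × 30 − 9 × 2 = 17982 frames. 3907 ÷ 17982 → 0 full blocks, remainder 3907.
Within the partial block the first minute is 1800 frames and each further minute 1798, so 2 further minute boundaries passed. Total skipped labels = 18 × 0 + 2 × 2 = 4.
Non-drop label index = 3907 + 4 = 3911; at 30 labels/s that is 00:02:10:11, i.e. DF 00:02:10;11.

00:02:10;11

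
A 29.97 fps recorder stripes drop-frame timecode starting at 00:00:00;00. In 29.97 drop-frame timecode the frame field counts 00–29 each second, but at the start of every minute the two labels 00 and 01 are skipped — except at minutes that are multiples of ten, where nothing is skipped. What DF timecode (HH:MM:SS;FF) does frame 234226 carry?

02:10:15;10

Each 10-minute DF block holds 10 × 60 × 30 − 9 × 2 = 17982 frames. 234226 ÷ 17982 → 13 full blocks, remainder 460.
Within the partial block the first minute is 1800 frames and each further minute 1798, so 0 further minute boundaries passed. Total skipped labels = 18 × 13 + 2 × 0 = 234.
Non-drop label index = 234226 + 234 = 234460; at 30 labels/s that is 02:10:15:10, i.e. DF 02:10:15;10.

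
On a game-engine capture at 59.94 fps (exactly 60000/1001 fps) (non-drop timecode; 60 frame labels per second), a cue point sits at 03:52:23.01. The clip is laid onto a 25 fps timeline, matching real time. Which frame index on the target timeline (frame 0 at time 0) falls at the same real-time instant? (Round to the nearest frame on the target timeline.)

frame 348924

Source frame index: (3×3600 + 52×60 + 23) × 60 + 1 = 836581.
Real time: 836581 / (60000/1001) = 837417581/60000 s.
Target frame: (837417581/60000) × (25) = 837417581/2400 ≈ 348923.992 → 348924.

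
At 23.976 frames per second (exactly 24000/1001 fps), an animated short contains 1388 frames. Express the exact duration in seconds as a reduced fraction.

347347/6000 seconds

Running time = 1388 ÷ (24000/1001) = 1388 × 1001/24000 = 347347/6000 s.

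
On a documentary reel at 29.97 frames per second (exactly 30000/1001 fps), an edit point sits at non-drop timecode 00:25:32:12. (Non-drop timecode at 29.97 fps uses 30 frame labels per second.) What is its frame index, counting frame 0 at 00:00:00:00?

Total seconds to the label: (0 × 3600 + 25 × 60 + 32) = 1532.
Frame index = 1532 × 30 + 12 = 45972.

frame 45972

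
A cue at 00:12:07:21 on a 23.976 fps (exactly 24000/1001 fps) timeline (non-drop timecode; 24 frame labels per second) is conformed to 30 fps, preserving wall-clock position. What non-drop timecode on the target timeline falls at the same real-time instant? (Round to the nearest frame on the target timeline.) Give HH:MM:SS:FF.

00:12:08:18

Source frame index: (0×3600 + 12×60 + 7) × 24 + 21 = 17469.
Real time: 17469 / (24000/1001) = 5828823/8000 s.
Target frame: (5828823/8000) × (30) = 17486469/800 ≈ 21858.086 → 21858.
At 30 labels/s: frame 21858 → 00:12:08:18.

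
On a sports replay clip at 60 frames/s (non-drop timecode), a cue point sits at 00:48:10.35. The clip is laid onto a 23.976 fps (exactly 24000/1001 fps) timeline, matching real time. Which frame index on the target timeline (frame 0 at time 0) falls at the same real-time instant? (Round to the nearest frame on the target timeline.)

frame 69305

Source frame index: (0×3600 + 48×60 + 10) × 60 + 35 = 173435.
Real time: 173435 / (60) = 34687/12 s.
Target frame: (34687/12) × (24000/1001) = 69374000/1001 ≈ 69304.695 → 69305.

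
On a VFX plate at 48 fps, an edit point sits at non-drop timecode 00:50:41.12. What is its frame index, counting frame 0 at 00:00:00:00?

Total seconds to the label: (0 × 3600 + 50 × 60 + 41) = 3041.
Frame index = 3041 × 48 + 12 = 145980.

145980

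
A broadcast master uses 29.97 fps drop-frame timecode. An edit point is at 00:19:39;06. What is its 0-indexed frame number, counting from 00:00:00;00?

35340

Complete 10-minute blocks: 1, each 17982 frames → 17982.
Remaining 9 whole minutes in the current block: 1800 + 8 × 1798 = 16184 frames.
Within the current minute: 39 × 30 + 6 − 2 = 1174 (labels ;00/;01 skipped at this minute). Total = 17982 + 16184 + 1174 = 35340.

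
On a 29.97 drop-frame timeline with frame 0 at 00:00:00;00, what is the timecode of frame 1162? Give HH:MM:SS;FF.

Each 10-minute DF block holds 10 × 60 × 30 − 9 × 2 = 17982 frames. 1162 ÷ 17982 → 0 full blocks, remainder 1162.
Within the partial block the first minute is 1800 frames and each further minute 1798, so 0 further minute boundaries passed. Total skipped labels = 18 × 0 + 2 × 0 = 0.
Non-drop label index = 1162 + 0 = 1162; at 30 labels/s that is 00:00:38:22, i.e. DF 00:00:38;22.

00:00:38;22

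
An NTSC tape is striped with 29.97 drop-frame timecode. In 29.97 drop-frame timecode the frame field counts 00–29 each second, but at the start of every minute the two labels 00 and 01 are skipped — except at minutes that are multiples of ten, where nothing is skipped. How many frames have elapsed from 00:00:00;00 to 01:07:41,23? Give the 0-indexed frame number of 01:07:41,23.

121731

Complete 10-minute blocks: 6, each 17982 frames → 107892.
Remaining 7 whole minutes in the current block: 1800 + 6 × 1798 = 12588 frames.
Within the current minute: 41 × 30 + 23 − 2 = 1251 (labels ;00/;01 skipped at this minute). Total = 107892 + 12588 + 1251 = 121731.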